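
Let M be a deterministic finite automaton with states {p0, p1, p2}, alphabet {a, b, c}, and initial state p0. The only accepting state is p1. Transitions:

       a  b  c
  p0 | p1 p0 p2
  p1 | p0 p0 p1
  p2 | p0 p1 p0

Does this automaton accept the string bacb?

No

start at p0
read 'b': p0 → p0
read 'a': p0 → p1
read 'c': p1 → p1
read 'b': p1 → p0
End state p0 is not accepting.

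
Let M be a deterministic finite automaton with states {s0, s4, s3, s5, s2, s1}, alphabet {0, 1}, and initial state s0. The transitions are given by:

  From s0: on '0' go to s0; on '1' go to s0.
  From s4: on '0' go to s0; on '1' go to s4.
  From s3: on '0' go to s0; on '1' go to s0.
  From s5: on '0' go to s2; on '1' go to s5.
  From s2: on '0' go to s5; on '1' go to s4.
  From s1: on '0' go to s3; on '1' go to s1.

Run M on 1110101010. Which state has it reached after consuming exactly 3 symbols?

s0 → s0 → s0 → s0
After 3 symbols: s0.

s0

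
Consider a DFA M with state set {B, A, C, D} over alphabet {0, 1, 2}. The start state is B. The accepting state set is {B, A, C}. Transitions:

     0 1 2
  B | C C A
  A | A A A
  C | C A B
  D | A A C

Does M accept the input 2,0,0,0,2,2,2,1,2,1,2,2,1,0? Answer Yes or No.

Yes

B → A → A → A → A → A → A → A → A → A → A → A → A → A → A
End state A is accepting.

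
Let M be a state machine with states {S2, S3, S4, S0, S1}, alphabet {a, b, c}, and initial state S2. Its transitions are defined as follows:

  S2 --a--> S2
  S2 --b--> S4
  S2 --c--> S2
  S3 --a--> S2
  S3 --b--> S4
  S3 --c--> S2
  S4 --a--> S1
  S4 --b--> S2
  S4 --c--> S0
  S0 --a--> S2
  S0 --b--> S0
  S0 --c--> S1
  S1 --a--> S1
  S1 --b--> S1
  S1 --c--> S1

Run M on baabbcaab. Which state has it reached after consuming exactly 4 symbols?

S1

Trace: S2 -b-> S4 -a-> S1 -a-> S1 -b-> S1
After 4 symbols: S1.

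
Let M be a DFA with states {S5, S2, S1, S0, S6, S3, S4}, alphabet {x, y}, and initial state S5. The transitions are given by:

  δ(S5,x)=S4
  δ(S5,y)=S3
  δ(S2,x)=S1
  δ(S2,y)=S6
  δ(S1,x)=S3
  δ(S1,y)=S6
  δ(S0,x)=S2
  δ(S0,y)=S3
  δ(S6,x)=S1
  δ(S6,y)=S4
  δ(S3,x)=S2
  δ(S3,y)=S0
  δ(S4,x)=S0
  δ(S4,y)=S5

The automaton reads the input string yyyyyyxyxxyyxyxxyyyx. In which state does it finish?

S2

start at S5
read 'y': S5 → S3
read 'y': S3 → S0
read 'y': S0 → S3
read 'y': S3 → S0
read 'y': S0 → S3
read 'y': S3 → S0
read 'x': S0 → S2
read 'y': S2 → S6
read 'x': S6 → S1
read 'x': S1 → S3
read 'y': S3 → S0
read 'y': S0 → S3
read 'x': S3 → S2
read 'y': S2 → S6
read 'x': S6 → S1
read 'x': S1 → S3
read 'y': S3 → S0
read 'y': S0 → S3
read 'y': S3 → S0
read 'x': S0 → S2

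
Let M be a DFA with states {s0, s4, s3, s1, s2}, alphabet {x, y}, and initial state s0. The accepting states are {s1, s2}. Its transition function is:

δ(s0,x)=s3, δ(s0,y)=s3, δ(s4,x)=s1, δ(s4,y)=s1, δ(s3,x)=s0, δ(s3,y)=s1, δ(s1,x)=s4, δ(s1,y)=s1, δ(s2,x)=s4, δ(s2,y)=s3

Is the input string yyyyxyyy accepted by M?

Yes

start at s0
read 'y': s0 → s3
read 'y': s3 → s1
read 'y': s1 → s1
read 'y': s1 → s1
read 'x': s1 → s4
read 'y': s4 → s1
read 'y': s1 → s1
read 'y': s1 → s1
End state s1 is accepting.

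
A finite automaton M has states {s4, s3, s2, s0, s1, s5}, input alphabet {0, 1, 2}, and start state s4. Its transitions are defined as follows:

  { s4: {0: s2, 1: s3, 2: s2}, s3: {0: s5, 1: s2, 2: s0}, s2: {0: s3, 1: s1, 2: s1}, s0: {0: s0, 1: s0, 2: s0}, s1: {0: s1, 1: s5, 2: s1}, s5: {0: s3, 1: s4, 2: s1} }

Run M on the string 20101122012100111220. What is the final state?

s1

start at s4
read '2': s4 → s2
read '0': s2 → s3
read '1': s3 → s2
read '0': s2 → s3
read '1': s3 → s2
read '1': s2 → s1
read '2': s1 → s1
read '2': s1 → s1
read '0': s1 → s1
read '1': s1 → s5
read '2': s5 → s1
read '1': s1 → s5
read '0': s5 → s3
read '0': s3 → s5
read '1': s5 → s4
read '1': s4 → s3
read '1': s3 → s2
read '2': s2 → s1
read '2': s1 → s1
read '0': s1 → s1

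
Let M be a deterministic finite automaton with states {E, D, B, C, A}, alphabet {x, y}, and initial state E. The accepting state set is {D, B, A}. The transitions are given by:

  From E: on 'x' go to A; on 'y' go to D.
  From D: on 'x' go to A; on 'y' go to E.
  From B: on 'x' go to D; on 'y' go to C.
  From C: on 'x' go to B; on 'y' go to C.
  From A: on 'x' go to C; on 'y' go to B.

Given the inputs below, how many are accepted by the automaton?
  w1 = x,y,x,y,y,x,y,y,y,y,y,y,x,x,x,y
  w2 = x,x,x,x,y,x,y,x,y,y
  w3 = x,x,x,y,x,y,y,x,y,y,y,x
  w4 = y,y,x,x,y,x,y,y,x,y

3

w1: Trace: E -x-> A -y-> B -x-> D -y-> E -y-> D -x-> A -y-> B -y-> C -y-> C -y-> C -y-> C -y-> C -x-> B -x-> D -x-> A -y-> B  → end B, accepted
w2: Trace: E -x-> A -x-> C -x-> B -x-> D -y-> E -x-> A -y-> B -x-> D -y-> E -y-> D  → end D, accepted
w3: Trace: E -x-> A -x-> C -x-> B -y-> C -x-> B -y-> C -y-> C -x-> B -y-> C -y-> C -y-> C -x-> B  → end B, accepted
w4: Trace: E -y-> D -y-> E -x-> A -x-> C -y-> C -x-> B -y-> C -y-> C -x-> B -y-> C  → end C, rejected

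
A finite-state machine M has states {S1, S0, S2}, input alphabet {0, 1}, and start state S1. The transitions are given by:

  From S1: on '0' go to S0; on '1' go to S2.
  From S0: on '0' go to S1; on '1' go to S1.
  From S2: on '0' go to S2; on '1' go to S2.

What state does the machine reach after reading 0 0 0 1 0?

S0

S1 → S0 → S1 → S0 → S1 → S0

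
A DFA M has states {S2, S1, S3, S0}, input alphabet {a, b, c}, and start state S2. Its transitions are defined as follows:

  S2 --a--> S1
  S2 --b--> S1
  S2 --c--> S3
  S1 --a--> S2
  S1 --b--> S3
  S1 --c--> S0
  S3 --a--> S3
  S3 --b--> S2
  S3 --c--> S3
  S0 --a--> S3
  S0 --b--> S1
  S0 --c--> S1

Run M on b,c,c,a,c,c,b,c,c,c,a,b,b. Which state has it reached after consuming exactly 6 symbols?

S2 → S1 → S0 → S1 → S2 → S3 → S3
After 6 symbols: S3.

S3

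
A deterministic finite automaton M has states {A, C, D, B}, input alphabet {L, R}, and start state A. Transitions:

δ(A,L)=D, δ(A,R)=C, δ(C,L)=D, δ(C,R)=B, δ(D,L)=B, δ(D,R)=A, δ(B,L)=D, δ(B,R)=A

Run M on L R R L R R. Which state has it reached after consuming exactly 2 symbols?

Trace: A -L-> D -R-> A
After 2 symbols: A.

A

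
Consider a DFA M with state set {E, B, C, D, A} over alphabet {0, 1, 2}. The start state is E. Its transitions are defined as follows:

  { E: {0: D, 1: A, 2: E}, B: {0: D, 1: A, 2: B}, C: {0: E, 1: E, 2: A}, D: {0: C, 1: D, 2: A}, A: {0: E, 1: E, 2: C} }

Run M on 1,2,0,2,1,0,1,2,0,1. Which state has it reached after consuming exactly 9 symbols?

E

start at E
read '1': E → A
read '2': A → C
read '0': C → E
read '2': E → E
read '1': E → A
read '0': A → E
read '1': E → A
read '2': A → C
read '0': C → E
After 9 symbols: E.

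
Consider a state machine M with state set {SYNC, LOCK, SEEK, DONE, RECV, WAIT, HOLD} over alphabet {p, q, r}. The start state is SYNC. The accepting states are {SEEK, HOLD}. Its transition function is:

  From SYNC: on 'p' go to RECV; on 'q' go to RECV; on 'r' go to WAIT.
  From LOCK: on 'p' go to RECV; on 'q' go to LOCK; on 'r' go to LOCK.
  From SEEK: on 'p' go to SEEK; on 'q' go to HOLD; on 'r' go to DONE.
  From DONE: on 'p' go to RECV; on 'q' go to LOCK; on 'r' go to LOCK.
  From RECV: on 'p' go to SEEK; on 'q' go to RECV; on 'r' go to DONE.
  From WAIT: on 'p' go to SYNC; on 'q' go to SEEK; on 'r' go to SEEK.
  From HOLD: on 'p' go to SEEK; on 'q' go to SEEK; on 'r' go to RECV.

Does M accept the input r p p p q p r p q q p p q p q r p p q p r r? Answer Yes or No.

No

start at SYNC
read 'r': SYNC → WAIT
read 'p': WAIT → SYNC
read 'p': SYNC → RECV
read 'p': RECV → SEEK
read 'q': SEEK → HOLD
read 'p': HOLD → SEEK
read 'r': SEEK → DONE
read 'p': DONE → RECV
read 'q': RECV → RECV
read 'q': RECV → RECV
read 'p': RECV → SEEK
read 'p': SEEK → SEEK
read 'q': SEEK → HOLD
read 'p': HOLD → SEEK
read 'q': SEEK → HOLD
read 'r': HOLD → RECV
read 'p': RECV → SEEK
read 'p': SEEK → SEEK
read 'q': SEEK → HOLD
read 'p': HOLD → SEEK
read 'r': SEEK → DONE
read 'r': DONE → LOCK
End state LOCK is not accepting.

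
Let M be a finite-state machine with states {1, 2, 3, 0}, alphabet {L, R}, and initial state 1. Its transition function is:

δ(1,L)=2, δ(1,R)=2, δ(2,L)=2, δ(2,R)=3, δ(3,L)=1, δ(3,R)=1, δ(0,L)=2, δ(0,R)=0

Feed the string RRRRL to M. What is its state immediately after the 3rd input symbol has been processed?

start at 1
read 'R': 1 → 2
read 'R': 2 → 3
read 'R': 3 → 1
After 3 symbols: 1.

1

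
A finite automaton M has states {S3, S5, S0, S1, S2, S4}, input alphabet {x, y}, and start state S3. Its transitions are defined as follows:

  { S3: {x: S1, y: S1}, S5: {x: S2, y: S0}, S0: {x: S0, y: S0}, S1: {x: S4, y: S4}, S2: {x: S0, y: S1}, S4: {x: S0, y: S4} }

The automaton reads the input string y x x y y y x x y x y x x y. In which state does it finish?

S3 → S1 → S4 → S0 → S0 → S0 → S0 → S0 → S0 → S0 → S0 → S0 → S0 → S0 → S0

S0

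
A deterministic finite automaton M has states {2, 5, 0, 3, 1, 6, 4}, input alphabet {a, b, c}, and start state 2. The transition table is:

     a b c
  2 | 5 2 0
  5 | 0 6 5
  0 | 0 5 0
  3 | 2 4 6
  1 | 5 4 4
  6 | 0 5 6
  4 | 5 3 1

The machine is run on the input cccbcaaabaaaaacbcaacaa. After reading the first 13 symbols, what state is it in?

Trace: 2 -c-> 0 -c-> 0 -c-> 0 -b-> 5 -c-> 5 -a-> 0 -a-> 0 -a-> 0 -b-> 5 -a-> 0 -a-> 0 -a-> 0 -a-> 0
After 13 symbols: 0.

0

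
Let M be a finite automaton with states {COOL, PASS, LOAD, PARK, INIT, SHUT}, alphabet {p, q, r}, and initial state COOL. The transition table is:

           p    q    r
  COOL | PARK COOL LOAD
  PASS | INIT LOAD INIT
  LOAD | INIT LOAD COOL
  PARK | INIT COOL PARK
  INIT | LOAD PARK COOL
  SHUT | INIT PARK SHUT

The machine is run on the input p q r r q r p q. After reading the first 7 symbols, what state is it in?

Trace: COOL -p-> PARK -q-> COOL -r-> LOAD -r-> COOL -q-> COOL -r-> LOAD -p-> INIT
After 7 symbols: INIT.

INIT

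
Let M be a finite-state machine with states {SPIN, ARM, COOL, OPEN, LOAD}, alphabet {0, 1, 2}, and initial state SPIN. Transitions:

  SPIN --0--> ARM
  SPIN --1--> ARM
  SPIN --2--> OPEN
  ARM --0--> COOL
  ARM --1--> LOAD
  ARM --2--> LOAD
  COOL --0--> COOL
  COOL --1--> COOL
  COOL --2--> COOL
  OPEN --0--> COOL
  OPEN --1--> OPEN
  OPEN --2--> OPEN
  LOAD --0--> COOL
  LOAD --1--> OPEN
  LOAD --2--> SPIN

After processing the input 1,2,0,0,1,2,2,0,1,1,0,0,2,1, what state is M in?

SPIN → ARM → LOAD → COOL → COOL → COOL → COOL → COOL → COOL → COOL → COOL → COOL → COOL → COOL → COOL

COOL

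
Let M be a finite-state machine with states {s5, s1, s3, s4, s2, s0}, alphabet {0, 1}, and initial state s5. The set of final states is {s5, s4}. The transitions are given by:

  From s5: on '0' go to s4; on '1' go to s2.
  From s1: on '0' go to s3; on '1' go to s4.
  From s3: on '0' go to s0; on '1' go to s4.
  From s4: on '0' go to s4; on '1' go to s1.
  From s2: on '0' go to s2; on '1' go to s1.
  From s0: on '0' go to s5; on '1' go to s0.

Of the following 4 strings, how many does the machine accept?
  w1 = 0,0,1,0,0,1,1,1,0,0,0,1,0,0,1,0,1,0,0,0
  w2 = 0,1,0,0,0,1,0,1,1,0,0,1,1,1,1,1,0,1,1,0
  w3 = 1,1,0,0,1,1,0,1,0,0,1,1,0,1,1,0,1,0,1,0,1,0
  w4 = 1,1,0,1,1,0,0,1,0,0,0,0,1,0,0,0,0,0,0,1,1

w1:
  start at s5
  read '0': s5 → s4
  read '0': s4 → s4
  read '1': s4 → s1
  read '0': s1 → s3
  read '0': s3 → s0
  read '1': s0 → s0
  read '1': s0 → s0
  read '1': s0 → s0
  read '0': s0 → s5
  read '0': s5 → s4
  read '0': s4 → s4
  read '1': s4 → s1
  read '0': s1 → s3
  read '0': s3 → s0
  read '1': s0 → s0
  read '0': s0 → s5
  read '1': s5 → s2
  read '0': s2 → s2
  read '0': s2 → s2
  read '0': s2 → s2
  end s2, rejected
w2:
  start at s5
  read '0': s5 → s4
  read '1': s4 → s1
  read '0': s1 → s3
  read '0': s3 → s0
  read '0': s0 → s5
  read '1': s5 → s2
  read '0': s2 → s2
  read '1': s2 → s1
  read '1': s1 → s4
  read '0': s4 → s4
  read '0': s4 → s4
  read '1': s4 → s1
  read '1': s1 → s4
  read '1': s4 → s1
  read '1': s1 → s4
  read '1': s4 → s1
  read '0': s1 → s3
  read '1': s3 → s4
  read '1': s4 → s1
  read '0': s1 → s3
  end s3, rejected
w3:
  start at s5
  read '1': s5 → s2
  read '1': s2 → s1
  read '0': s1 → s3
  read '0': s3 → s0
  read '1': s0 → s0
  read '1': s0 → s0
  read '0': s0 → s5
  read '1': s5 → s2
  read '0': s2 → s2
  read '0': s2 → s2
  read '1': s2 → s1
  read '1': s1 → s4
  read '0': s4 → s4
  read '1': s4 → s1
  read '1': s1 → s4
  read '0': s4 → s4
  read '1': s4 → s1
  read '0': s1 → s3
  read '1': s3 → s4
  read '0': s4 → s4
  read '1': s4 → s1
  read '0': s1 → s3
  end s3, rejected
w4:
  start at s5
  read '1': s5 → s2
  read '1': s2 → s1
  read '0': s1 → s3
  read '1': s3 → s4
  read '1': s4 → s1
  read '0': s1 → s3
  read '0': s3 → s0
  read '1': s0 → s0
  read '0': s0 → s5
  read '0': s5 → s4
  read '0': s4 → s4
  read '0': s4 → s4
  read '1': s4 → s1
  read '0': s1 → s3
  read '0': s3 → s0
  read '0': s0 → s5
  read '0': s5 → s4
  read '0': s4 → s4
  read '0': s4 → s4
  read '1': s4 → s1
  read '1': s1 → s4
  end s4, accepted

1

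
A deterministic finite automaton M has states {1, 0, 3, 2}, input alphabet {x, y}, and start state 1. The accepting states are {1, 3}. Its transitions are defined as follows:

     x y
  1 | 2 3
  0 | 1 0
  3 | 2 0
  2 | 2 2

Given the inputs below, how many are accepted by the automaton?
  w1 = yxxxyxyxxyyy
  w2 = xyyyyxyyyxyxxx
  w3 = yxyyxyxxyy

w1:
  start at 1
  read 'y': 1 → 3
  read 'x': 3 → 2
  read 'x': 2 → 2
  read 'x': 2 → 2
  read 'y': 2 → 2
  read 'x': 2 → 2
  read 'y': 2 → 2
  read 'x': 2 → 2
  read 'x': 2 → 2
  read 'y': 2 → 2
  read 'y': 2 → 2
  read 'y': 2 → 2
  end 2, rejected
w2:
  start at 1
  read 'x': 1 → 2
  read 'y': 2 → 2
  read 'y': 2 → 2
  read 'y': 2 → 2
  read 'y': 2 → 2
  read 'x': 2 → 2
  read 'y': 2 → 2
  read 'y': 2 → 2
  read 'y': 2 → 2
  read 'x': 2 → 2
  read 'y': 2 → 2
  read 'x': 2 → 2
  read 'x': 2 → 2
  read 'x': 2 → 2
  end 2, rejected
w3:
  start at 1
  read 'y': 1 → 3
  read 'x': 3 → 2
  read 'y': 2 → 2
  read 'y': 2 → 2
  read 'x': 2 → 2
  read 'y': 2 → 2
  read 'x': 2 → 2
  read 'x': 2 → 2
  read 'y': 2 → 2
  read 'y': 2 → 2
  end 2, rejected

0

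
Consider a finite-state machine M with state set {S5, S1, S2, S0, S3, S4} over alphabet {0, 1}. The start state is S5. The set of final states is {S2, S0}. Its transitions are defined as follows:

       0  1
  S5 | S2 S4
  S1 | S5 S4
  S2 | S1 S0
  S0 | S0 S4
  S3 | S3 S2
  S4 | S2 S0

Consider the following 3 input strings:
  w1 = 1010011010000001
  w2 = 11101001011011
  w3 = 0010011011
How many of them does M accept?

1

w1: Trace: S5 -1-> S4 -0-> S2 -1-> S0 -0-> S0 -0-> S0 -1-> S4 -1-> S0 -0-> S0 -1-> S4 -0-> S2 -0-> S1 -0-> S5 -0-> S2 -0-> S1 -0-> S5 -1-> S4  → end S4, rejected
w2: Trace: S5 -1-> S4 -1-> S0 -1-> S4 -0-> S2 -1-> S0 -0-> S0 -0-> S0 -1-> S4 -0-> S2 -1-> S0 -1-> S4 -0-> S2 -1-> S0 -1-> S4  → end S4, rejected
w3: Trace: S5 -0-> S2 -0-> S1 -1-> S4 -0-> S2 -0-> S1 -1-> S4 -1-> S0 -0-> S0 -1-> S4 -1-> S0  → end S0, accepted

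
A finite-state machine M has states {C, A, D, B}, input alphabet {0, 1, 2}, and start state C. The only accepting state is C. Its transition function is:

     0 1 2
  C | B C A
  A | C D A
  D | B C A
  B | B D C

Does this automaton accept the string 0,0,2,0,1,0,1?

Trace: C -0-> B -0-> B -2-> C -0-> B -1-> D -0-> B -1-> D
End state D is not accepting.

No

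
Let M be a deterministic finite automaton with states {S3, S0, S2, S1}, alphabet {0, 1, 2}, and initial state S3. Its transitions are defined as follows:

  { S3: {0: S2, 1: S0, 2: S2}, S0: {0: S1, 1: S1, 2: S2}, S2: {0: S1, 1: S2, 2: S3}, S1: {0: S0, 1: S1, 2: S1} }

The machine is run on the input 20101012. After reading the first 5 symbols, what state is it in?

S3 → S2 → S1 → S1 → S0 → S1
After 5 symbols: S1.

S1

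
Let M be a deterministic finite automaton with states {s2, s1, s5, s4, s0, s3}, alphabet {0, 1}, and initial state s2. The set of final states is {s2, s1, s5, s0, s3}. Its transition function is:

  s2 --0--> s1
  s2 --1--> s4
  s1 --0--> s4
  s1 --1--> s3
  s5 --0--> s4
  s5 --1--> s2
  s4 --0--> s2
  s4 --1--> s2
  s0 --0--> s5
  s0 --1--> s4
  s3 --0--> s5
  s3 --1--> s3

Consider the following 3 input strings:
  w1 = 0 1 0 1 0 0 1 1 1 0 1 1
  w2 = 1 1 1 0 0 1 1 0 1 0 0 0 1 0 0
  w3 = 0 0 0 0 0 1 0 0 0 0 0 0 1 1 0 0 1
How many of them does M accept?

3

w1: Trace: s2 -0-> s1 -1-> s3 -0-> s5 -1-> s2 -0-> s1 -0-> s4 -1-> s2 -1-> s4 -1-> s2 -0-> s1 -1-> s3 -1-> s3  → end s3, accepted
w2: Trace: s2 -1-> s4 -1-> s2 -1-> s4 -0-> s2 -0-> s1 -1-> s3 -1-> s3 -0-> s5 -1-> s2 -0-> s1 -0-> s4 -0-> s2 -1-> s4 -0-> s2 -0-> s1  → end s1, accepted
w3: Trace: s2 -0-> s1 -0-> s4 -0-> s2 -0-> s1 -0-> s4 -1-> s2 -0-> s1 -0-> s4 -0-> s2 -0-> s1 -0-> s4 -0-> s2 -1-> s4 -1-> s2 -0-> s1 -0-> s4 -1-> s2  → end s2, accepted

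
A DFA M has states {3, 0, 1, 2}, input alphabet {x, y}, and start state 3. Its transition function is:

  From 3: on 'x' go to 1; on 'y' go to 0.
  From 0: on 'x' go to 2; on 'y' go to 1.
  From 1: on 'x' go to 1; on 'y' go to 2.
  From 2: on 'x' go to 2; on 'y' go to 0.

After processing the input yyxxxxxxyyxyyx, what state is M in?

1

start at 3
read 'y': 3 → 0
read 'y': 0 → 1
read 'x': 1 → 1
read 'x': 1 → 1
read 'x': 1 → 1
read 'x': 1 → 1
read 'x': 1 → 1
read 'x': 1 → 1
read 'y': 1 → 2
read 'y': 2 → 0
read 'x': 0 → 2
read 'y': 2 → 0
read 'y': 0 → 1
read 'x': 1 → 1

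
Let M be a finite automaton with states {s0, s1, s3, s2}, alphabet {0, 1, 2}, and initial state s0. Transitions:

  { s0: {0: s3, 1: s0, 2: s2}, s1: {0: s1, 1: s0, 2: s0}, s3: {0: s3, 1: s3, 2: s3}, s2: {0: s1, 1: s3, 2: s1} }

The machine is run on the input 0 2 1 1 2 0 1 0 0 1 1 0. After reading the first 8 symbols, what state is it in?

s0 → s3 → s3 → s3 → s3 → s3 → s3 → s3 → s3
After 8 symbols: s3.

s3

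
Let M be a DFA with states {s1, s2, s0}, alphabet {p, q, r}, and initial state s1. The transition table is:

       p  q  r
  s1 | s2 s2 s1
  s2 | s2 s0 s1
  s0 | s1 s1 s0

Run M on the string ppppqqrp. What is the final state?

s2

Trace: s1 -p-> s2 -p-> s2 -p-> s2 -p-> s2 -q-> s0 -q-> s1 -r-> s1 -p-> s2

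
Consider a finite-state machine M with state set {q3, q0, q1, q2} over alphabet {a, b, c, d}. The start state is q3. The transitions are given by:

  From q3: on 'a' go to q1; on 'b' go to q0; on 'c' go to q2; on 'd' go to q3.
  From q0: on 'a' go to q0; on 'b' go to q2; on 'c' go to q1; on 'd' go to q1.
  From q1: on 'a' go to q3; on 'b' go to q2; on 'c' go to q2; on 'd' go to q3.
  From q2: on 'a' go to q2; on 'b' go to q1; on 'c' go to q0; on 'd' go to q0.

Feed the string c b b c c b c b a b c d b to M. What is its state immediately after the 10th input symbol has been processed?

Trace: q3 -c-> q2 -b-> q1 -b-> q2 -c-> q0 -c-> q1 -b-> q2 -c-> q0 -b-> q2 -a-> q2 -b-> q1
After 10 symbols: q1.

q1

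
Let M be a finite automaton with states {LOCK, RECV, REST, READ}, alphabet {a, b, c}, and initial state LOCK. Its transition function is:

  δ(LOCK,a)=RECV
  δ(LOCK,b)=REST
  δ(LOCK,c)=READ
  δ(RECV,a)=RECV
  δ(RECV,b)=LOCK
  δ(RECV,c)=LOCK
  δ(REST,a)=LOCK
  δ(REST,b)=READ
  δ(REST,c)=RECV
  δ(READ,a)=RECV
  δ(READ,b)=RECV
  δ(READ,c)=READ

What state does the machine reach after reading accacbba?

start at LOCK
read 'a': LOCK → RECV
read 'c': RECV → LOCK
read 'c': LOCK → READ
read 'a': READ → RECV
read 'c': RECV → LOCK
read 'b': LOCK → REST
read 'b': REST → READ
read 'a': READ → RECV

RECV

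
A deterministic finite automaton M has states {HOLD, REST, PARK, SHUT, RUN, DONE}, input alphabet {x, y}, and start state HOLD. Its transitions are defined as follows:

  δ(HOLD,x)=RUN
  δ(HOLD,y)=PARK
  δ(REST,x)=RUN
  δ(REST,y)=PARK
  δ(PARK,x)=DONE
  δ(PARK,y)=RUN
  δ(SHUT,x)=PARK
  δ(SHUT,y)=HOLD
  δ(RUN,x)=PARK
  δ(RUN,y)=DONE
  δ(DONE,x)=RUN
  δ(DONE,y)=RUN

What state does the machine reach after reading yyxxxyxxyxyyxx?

PARK

Trace: HOLD -y-> PARK -y-> RUN -x-> PARK -x-> DONE -x-> RUN -y-> DONE -x-> RUN -x-> PARK -y-> RUN -x-> PARK -y-> RUN -y-> DONE -x-> RUN -x-> PARK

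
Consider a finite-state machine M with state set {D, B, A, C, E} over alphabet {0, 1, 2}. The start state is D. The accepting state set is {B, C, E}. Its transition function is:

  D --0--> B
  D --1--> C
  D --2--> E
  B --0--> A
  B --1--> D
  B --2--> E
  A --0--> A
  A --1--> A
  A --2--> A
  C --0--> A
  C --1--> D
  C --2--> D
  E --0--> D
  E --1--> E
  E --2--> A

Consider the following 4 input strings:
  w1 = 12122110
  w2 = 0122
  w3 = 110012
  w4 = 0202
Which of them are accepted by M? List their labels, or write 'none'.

w4

w1: Trace: D -1-> C -2-> D -1-> C -2-> D -2-> E -1-> E -1-> E -0-> D  → end D, rejected
w2: Trace: D -0-> B -1-> D -2-> E -2-> A  → end A, rejected
w3: Trace: D -1-> C -1-> D -0-> B -0-> A -1-> A -2-> A  → end A, rejected
w4: Trace: D -0-> B -2-> E -0-> D -2-> E  → end E, accepted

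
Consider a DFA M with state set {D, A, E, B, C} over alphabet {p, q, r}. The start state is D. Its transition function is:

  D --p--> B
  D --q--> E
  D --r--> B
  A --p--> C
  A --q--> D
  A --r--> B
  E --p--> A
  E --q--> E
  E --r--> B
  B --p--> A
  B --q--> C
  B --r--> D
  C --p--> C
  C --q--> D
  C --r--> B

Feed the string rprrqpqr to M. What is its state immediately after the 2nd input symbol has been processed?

A

Trace: D -r-> B -p-> A
After 2 symbols: A.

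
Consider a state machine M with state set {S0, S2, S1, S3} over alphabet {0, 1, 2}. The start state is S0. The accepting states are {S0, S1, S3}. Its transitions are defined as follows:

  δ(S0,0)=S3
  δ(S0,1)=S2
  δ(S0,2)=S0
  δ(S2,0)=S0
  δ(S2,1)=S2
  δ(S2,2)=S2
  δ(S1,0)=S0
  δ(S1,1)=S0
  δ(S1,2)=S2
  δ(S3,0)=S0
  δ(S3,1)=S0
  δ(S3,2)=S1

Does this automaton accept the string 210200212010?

Yes

start at S0
read '2': S0 → S0
read '1': S0 → S2
read '0': S2 → S0
read '2': S0 → S0
read '0': S0 → S3
read '0': S3 → S0
read '2': S0 → S0
read '1': S0 → S2
read '2': S2 → S2
read '0': S2 → S0
read '1': S0 → S2
read '0': S2 → S0
End state S0 is accepting.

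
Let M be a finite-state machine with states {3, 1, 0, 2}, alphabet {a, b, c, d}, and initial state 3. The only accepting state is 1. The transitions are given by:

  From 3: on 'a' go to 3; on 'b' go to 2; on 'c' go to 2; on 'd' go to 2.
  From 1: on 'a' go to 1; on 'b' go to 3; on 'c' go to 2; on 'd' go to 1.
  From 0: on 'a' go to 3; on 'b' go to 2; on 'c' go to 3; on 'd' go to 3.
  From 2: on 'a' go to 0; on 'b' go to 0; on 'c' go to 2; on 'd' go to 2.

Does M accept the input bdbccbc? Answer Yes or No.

3 → 2 → 2 → 0 → 3 → 2 → 0 → 3
End state 3 is not accepting.

No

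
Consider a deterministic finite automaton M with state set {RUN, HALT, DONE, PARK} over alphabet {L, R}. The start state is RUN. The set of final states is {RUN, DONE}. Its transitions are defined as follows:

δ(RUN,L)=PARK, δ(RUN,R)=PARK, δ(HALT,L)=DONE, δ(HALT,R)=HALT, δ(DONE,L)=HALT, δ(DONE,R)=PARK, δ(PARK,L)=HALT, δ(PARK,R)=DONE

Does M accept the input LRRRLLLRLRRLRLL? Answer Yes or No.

start at RUN
read 'L': RUN → PARK
read 'R': PARK → DONE
read 'R': DONE → PARK
read 'R': PARK → DONE
read 'L': DONE → HALT
read 'L': HALT → DONE
read 'L': DONE → HALT
read 'R': HALT → HALT
read 'L': HALT → DONE
read 'R': DONE → PARK
read 'R': PARK → DONE
read 'L': DONE → HALT
read 'R': HALT → HALT
read 'L': HALT → DONE
read 'L': DONE → HALT
End state HALT is not accepting.

No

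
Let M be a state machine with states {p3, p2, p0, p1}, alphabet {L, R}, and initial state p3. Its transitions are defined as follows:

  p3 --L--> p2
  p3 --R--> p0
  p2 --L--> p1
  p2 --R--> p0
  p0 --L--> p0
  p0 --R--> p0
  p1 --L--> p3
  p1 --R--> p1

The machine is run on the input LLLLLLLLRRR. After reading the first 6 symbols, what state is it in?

Trace: p3 -L-> p2 -L-> p1 -L-> p3 -L-> p2 -L-> p1 -L-> p3
After 6 symbols: p3.

p3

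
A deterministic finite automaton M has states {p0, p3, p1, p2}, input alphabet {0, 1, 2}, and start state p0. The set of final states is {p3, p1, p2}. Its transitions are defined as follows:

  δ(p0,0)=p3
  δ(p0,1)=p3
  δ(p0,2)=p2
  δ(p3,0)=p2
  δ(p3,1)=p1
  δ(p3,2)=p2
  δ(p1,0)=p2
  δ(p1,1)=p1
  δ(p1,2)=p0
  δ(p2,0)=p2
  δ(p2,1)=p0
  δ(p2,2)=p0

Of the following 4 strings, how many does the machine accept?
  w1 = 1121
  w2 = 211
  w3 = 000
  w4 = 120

4

w1: Trace: p0 -1-> p3 -1-> p1 -2-> p0 -1-> p3  → end p3, accepted
w2: Trace: p0 -2-> p2 -1-> p0 -1-> p3  → end p3, accepted
w3: Trace: p0 -0-> p3 -0-> p2 -0-> p2  → end p2, accepted
w4: Trace: p0 -1-> p3 -2-> p2 -0-> p2  → end p2, accepted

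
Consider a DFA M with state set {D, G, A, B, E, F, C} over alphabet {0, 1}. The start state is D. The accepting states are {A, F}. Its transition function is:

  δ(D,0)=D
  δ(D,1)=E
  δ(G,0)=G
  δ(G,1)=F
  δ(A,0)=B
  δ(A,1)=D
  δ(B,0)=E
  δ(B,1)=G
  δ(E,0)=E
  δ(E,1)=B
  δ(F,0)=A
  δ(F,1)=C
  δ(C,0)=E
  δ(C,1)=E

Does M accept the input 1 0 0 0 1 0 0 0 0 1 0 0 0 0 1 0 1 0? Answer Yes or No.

D → E → E → E → E → B → E → E → E → E → B → E → E → E → E → B → E → B → E
End state E is not accepting.

No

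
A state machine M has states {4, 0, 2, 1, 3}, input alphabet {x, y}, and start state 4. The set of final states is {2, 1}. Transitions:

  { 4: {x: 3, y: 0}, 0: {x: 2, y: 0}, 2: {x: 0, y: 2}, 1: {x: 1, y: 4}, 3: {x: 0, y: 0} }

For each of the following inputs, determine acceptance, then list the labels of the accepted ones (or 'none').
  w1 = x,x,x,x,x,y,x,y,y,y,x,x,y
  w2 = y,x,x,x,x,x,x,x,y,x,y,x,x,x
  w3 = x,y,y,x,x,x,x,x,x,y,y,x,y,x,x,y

w2, w3

w1: 4 → 3 → 0 → 2 → 0 → 2 → 2 → 0 → 0 → 0 → 0 → 2 → 0 → 0  → end 0, rejected
w2: 4 → 0 → 2 → 0 → 2 → 0 → 2 → 0 → 2 → 2 → 0 → 0 → 2 → 0 → 2  → end 2, accepted
w3: 4 → 3 → 0 → 0 → 2 → 0 → 2 → 0 → 2 → 0 → 0 → 0 → 2 → 2 → 0 → 2 → 2  → end 2, accepted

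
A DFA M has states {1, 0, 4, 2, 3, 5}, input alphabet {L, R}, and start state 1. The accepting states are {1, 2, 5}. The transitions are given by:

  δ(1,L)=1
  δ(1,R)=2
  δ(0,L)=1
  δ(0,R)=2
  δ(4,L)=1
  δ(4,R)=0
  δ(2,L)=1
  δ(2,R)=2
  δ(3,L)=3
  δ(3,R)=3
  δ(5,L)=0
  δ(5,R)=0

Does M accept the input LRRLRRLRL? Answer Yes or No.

Yes

1 → 1 → 2 → 2 → 1 → 2 → 2 → 1 → 2 → 1
End state 1 is accepting.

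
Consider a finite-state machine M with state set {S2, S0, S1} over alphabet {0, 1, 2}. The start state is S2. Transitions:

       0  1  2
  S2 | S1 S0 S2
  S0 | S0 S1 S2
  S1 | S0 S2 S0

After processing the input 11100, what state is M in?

S0

Trace: S2 -1-> S0 -1-> S1 -1-> S2 -0-> S1 -0-> S0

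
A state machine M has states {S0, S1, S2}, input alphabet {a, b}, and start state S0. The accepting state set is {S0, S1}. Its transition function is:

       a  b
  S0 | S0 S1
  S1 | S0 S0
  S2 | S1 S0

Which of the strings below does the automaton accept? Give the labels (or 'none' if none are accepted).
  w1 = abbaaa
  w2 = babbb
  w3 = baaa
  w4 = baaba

w1, w2, w3, w4

w1:
  start at S0
  read 'a': S0 → S0
  read 'b': S0 → S1
  read 'b': S1 → S0
  read 'a': S0 → S0
  read 'a': S0 → S0
  read 'a': S0 → S0
  end S0, accepted
w2:
  start at S0
  read 'b': S0 → S1
  read 'a': S1 → S0
  read 'b': S0 → S1
  read 'b': S1 → S0
  read 'b': S0 → S1
  end S1, accepted
w3:
  start at S0
  read 'b': S0 → S1
  read 'a': S1 → S0
  read 'a': S0 → S0
  read 'a': S0 → S0
  end S0, accepted
w4:
  start at S0
  read 'b': S0 → S1
  read 'a': S1 → S0
  read 'a': S0 → S0
  read 'b': S0 → S1
  read 'a': S1 → S0
  end S0, accepted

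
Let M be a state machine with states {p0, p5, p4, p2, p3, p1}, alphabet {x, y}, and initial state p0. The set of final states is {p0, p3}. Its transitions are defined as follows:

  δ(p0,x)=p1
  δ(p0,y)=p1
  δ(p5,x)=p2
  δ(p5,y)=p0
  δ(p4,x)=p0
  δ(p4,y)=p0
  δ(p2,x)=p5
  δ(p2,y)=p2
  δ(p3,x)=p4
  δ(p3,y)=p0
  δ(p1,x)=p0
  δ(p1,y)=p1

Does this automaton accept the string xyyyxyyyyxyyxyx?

Yes

start at p0
read 'x': p0 → p1
read 'y': p1 → p1
read 'y': p1 → p1
read 'y': p1 → p1
read 'x': p1 → p0
read 'y': p0 → p1
read 'y': p1 → p1
read 'y': p1 → p1
read 'y': p1 → p1
read 'x': p1 → p0
read 'y': p0 → p1
read 'y': p1 → p1
read 'x': p1 → p0
read 'y': p0 → p1
read 'x': p1 → p0
End state p0 is accepting.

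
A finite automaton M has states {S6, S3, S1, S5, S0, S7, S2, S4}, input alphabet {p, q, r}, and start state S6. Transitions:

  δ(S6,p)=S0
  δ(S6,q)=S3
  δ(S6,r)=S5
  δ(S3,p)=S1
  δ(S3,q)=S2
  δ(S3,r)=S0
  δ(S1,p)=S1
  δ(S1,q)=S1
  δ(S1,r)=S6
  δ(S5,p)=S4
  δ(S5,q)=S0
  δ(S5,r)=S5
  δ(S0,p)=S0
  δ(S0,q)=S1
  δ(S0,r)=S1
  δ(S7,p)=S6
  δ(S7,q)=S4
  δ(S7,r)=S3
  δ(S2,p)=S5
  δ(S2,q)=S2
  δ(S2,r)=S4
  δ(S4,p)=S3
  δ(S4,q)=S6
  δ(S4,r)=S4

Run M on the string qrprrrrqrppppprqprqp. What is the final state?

Trace: S6 -q-> S3 -r-> S0 -p-> S0 -r-> S1 -r-> S6 -r-> S5 -r-> S5 -q-> S0 -r-> S1 -p-> S1 -p-> S1 -p-> S1 -p-> S1 -p-> S1 -r-> S6 -q-> S3 -p-> S1 -r-> S6 -q-> S3 -p-> S1

S1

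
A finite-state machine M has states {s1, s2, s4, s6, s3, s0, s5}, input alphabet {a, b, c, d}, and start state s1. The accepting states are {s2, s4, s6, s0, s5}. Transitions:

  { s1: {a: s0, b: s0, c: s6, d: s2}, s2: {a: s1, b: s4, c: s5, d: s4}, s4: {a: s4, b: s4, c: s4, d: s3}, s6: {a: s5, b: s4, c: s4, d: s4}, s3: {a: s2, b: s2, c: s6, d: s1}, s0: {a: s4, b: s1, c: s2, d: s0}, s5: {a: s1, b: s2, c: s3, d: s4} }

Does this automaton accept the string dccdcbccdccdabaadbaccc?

Yes

s1 → s2 → s5 → s3 → s1 → s6 → s4 → s4 → s4 → s3 → s6 → s4 → s3 → s2 → s4 → s4 → s4 → s3 → s2 → s1 → s6 → s4 → s4
End state s4 is accepting.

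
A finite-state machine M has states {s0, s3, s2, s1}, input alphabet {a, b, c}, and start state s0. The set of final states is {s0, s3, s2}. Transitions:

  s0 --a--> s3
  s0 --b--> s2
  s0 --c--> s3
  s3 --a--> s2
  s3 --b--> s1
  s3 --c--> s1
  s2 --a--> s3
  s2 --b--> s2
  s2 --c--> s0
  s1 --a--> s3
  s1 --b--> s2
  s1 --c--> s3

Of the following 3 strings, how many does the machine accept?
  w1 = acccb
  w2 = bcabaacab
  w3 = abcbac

1

w1:
  start at s0
  read 'a': s0 → s3
  read 'c': s3 → s1
  read 'c': s1 → s3
  read 'c': s3 → s1
  read 'b': s1 → s2
  end s2, accepted
w2:
  start at s0
  read 'b': s0 → s2
  read 'c': s2 → s0
  read 'a': s0 → s3
  read 'b': s3 → s1
  read 'a': s1 → s3
  read 'a': s3 → s2
  read 'c': s2 → s0
  read 'a': s0 → s3
  read 'b': s3 → s1
  end s1, rejected
w3:
  start at s0
  read 'a': s0 → s3
  read 'b': s3 → s1
  read 'c': s1 → s3
  read 'b': s3 → s1
  read 'a': s1 → s3
  read 'c': s3 → s1
  end s1, rejected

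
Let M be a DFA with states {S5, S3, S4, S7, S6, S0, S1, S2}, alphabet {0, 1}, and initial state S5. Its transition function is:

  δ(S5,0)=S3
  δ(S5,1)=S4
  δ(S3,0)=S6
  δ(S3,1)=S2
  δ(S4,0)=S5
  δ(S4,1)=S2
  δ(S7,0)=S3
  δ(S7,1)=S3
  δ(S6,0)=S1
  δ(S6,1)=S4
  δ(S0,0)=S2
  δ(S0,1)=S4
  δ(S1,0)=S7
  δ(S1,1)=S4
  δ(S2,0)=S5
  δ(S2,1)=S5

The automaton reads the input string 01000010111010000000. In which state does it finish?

S6

S5 → S3 → S2 → S5 → S3 → S6 → S1 → S4 → S5 → S4 → S2 → S5 → S3 → S2 → S5 → S3 → S6 → S1 → S7 → S3 → S6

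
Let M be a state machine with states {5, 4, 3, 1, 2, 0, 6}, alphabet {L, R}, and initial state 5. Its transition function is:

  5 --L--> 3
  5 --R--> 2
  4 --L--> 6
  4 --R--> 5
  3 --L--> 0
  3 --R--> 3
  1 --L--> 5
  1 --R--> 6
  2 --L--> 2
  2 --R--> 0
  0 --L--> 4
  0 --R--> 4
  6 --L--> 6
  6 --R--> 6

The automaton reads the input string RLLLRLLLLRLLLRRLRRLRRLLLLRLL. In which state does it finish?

6

5 → 2 → 2 → 2 → 2 → 0 → 4 → 6 → 6 → 6 → 6 → 6 → 6 → 6 → 6 → 6 → 6 → 6 → 6 → 6 → 6 → 6 → 6 → 6 → 6 → 6 → 6 → 6 → 6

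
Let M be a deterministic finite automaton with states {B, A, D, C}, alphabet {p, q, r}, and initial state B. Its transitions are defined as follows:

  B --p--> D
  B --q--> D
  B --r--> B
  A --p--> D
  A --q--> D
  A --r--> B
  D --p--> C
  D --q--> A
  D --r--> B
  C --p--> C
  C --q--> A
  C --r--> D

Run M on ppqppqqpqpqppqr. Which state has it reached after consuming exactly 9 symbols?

A

start at B
read 'p': B → D
read 'p': D → C
read 'q': C → A
read 'p': A → D
read 'p': D → C
read 'q': C → A
read 'q': A → D
read 'p': D → C
read 'q': C → A
After 9 symbols: A.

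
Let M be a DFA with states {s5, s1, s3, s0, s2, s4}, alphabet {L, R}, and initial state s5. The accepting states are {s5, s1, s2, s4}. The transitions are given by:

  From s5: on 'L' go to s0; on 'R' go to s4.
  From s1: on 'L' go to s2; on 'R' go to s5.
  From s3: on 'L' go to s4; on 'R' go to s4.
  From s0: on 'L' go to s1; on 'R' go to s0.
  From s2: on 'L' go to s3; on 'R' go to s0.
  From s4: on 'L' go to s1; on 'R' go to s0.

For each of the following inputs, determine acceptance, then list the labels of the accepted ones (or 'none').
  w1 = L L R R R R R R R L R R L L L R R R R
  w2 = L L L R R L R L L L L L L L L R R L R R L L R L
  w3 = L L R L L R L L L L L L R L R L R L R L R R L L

w1: Trace: s5 -L-> s0 -L-> s1 -R-> s5 -R-> s4 -R-> s0 -R-> s0 -R-> s0 -R-> s0 -R-> s0 -L-> s1 -R-> s5 -R-> s4 -L-> s1 -L-> s2 -L-> s3 -R-> s4 -R-> s0 -R-> s0 -R-> s0  → end s0, rejected
w2: Trace: s5 -L-> s0 -L-> s1 -L-> s2 -R-> s0 -R-> s0 -L-> s1 -R-> s5 -L-> s0 -L-> s1 -L-> s2 -L-> s3 -L-> s4 -L-> s1 -L-> s2 -L-> s3 -R-> s4 -R-> s0 -L-> s1 -R-> s5 -R-> s4 -L-> s1 -L-> s2 -R-> s0 -L-> s1  → end s1, accepted
w3: Trace: s5 -L-> s0 -L-> s1 -R-> s5 -L-> s0 -L-> s1 -R-> s5 -L-> s0 -L-> s1 -L-> s2 -L-> s3 -L-> s4 -L-> s1 -R-> s5 -L-> s0 -R-> s0 -L-> s1 -R-> s5 -L-> s0 -R-> s0 -L-> s1 -R-> s5 -R-> s4 -L-> s1 -L-> s2  → end s2, accepted

w2, w3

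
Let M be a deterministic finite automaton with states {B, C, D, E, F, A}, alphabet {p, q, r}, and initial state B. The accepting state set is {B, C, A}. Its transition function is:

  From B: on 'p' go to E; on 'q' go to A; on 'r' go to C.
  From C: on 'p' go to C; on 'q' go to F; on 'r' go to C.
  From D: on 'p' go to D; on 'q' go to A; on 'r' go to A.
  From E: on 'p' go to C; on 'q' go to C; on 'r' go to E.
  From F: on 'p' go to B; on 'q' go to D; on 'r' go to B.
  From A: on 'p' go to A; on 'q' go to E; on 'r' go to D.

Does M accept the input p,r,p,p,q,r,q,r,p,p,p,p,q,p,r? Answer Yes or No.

Trace: B -p-> E -r-> E -p-> C -p-> C -q-> F -r-> B -q-> A -r-> D -p-> D -p-> D -p-> D -p-> D -q-> A -p-> A -r-> D
End state D is not accepting.

No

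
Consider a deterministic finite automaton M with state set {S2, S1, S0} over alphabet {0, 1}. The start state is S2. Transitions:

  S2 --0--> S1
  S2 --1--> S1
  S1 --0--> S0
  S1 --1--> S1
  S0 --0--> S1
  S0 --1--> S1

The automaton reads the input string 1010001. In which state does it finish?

start at S2
read '1': S2 → S1
read '0': S1 → S0
read '1': S0 → S1
read '0': S1 → S0
read '0': S0 → S1
read '0': S1 → S0
read '1': S0 → S1

S1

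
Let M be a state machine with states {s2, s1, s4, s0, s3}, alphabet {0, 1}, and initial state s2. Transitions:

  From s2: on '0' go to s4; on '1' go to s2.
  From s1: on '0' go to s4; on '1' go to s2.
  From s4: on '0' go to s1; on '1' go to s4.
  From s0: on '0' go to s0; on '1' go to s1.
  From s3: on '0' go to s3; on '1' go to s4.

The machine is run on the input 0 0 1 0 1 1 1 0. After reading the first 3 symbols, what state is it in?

s2

Trace: s2 -0-> s4 -0-> s1 -1-> s2
After 3 symbols: s2.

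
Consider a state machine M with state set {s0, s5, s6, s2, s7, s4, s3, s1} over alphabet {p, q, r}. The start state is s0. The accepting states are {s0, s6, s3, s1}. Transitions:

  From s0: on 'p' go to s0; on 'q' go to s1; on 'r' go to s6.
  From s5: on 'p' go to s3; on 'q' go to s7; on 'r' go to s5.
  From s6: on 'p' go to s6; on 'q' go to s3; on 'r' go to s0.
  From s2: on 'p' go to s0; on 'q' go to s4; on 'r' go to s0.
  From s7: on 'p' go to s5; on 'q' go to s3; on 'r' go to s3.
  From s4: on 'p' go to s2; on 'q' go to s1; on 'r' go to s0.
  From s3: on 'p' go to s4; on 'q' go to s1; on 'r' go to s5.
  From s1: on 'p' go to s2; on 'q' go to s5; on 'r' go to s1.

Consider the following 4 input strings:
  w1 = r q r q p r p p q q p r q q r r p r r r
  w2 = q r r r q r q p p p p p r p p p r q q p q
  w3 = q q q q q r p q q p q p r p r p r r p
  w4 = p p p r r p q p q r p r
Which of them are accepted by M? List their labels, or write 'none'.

w2, w3, w4

w1: s0 → s6 → s3 → s5 → s7 → s5 → s5 → s3 → s4 → s1 → s5 → s3 → s5 → s7 → s3 → s5 → s5 → s3 → s5 → s5 → s5  → end s5, rejected
w2: s0 → s1 → s1 → s1 → s1 → s5 → s5 → s7 → s5 → s3 → s4 → s2 → s0 → s6 → s6 → s6 → s6 → s0 → s1 → s5 → s3 → s1  → end s1, accepted
w3: s0 → s1 → s5 → s7 → s3 → s1 → s1 → s2 → s4 → s1 → s2 → s4 → s2 → s0 → s0 → s6 → s6 → s0 → s6 → s6  → end s6, accepted
w4: s0 → s0 → s0 → s0 → s6 → s0 → s0 → s1 → s2 → s4 → s0 → s0 → s6  → end s6, accepted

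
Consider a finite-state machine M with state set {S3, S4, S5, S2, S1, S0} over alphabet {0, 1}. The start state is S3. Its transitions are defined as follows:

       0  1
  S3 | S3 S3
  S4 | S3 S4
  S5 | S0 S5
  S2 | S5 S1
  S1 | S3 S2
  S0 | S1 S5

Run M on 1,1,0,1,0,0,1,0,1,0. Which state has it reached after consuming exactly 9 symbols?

S3

S3 → S3 → S3 → S3 → S3 → S3 → S3 → S3 → S3 → S3
After 9 symbols: S3.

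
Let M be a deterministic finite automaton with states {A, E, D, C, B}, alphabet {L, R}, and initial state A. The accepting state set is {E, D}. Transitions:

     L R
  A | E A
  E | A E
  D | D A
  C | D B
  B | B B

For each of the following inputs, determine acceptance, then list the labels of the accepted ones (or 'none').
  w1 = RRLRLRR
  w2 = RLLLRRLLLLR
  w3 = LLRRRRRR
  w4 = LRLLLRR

w1:
  start at A
  read 'R': A → A
  read 'R': A → A
  read 'L': A → E
  read 'R': E → E
  read 'L': E → A
  read 'R': A → A
  read 'R': A → A
  end A, rejected
w2:
  start at A
  read 'R': A → A
  read 'L': A → E
  read 'L': E → A
  read 'L': A → E
  read 'R': E → E
  read 'R': E → E
  read 'L': E → A
  read 'L': A → E
  read 'L': E → A
  read 'L': A → E
  read 'R': E → E
  end E, accepted
w3:
  start at A
  read 'L': A → E
  read 'L': E → A
  read 'R': A → A
  read 'R': A → A
  read 'R': A → A
  read 'R': A → A
  read 'R': A → A
  read 'R': A → A
  end A, rejected
w4:
  start at A
  read 'L': A → E
  read 'R': E → E
  read 'L': E → A
  read 'L': A → E
  read 'L': E → A
  read 'R': A → A
  read 'R': A → A
  end A, rejected

w2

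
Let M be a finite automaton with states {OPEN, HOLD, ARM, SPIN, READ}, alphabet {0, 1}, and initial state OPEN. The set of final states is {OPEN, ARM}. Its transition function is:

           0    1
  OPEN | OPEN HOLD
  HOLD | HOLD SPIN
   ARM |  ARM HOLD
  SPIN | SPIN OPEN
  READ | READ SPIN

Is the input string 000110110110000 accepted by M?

start at OPEN
read '0': OPEN → OPEN
read '0': OPEN → OPEN
read '0': OPEN → OPEN
read '1': OPEN → HOLD
read '1': HOLD → SPIN
read '0': SPIN → SPIN
read '1': SPIN → OPEN
read '1': OPEN → HOLD
read '0': HOLD → HOLD
read '1': HOLD → SPIN
read '1': SPIN → OPEN
read '0': OPEN → OPEN
read '0': OPEN → OPEN
read '0': OPEN → OPEN
read '0': OPEN → OPEN
End state OPEN is accepting.

Yes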